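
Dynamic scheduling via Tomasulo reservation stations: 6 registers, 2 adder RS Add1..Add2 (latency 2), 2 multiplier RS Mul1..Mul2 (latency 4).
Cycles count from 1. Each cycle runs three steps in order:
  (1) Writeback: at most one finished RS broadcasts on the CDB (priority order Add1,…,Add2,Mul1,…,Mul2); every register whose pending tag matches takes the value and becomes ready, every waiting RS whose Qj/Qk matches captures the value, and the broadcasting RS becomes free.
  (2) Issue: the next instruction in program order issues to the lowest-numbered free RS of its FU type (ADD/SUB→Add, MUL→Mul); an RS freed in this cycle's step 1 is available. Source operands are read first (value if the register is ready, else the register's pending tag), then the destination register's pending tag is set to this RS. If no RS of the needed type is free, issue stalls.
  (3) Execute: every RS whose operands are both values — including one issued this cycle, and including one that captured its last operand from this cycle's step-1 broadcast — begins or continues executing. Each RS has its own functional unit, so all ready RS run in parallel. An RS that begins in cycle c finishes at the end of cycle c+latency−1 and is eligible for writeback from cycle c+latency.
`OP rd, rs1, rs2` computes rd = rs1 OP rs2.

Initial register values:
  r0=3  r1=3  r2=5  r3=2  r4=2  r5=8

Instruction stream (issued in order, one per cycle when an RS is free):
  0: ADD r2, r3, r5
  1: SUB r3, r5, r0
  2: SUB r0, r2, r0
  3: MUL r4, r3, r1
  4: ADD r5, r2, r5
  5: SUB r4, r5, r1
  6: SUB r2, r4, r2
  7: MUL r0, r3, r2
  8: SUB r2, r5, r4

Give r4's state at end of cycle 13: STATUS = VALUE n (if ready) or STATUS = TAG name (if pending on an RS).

STATUS = VALUE 15

c1: issue ADD r2<-Add1 | r0:3,r1:3,r2:Add1,r3:2,r4:2,r5:8
c2: issue SUB r3<-Add2 | r0:3,r1:3,r2:Add1,r3:Add2,r4:2,r5:8
c3: CDB Add1=10; issue SUB r0<-Add1 | r0:Add1,r1:3,r2:10,r3:Add2,r4:2,r5:8
c4: CDB Add2=5; issue MUL r4<-Mul1 | r0:Add1,r1:3,r2:10,r3:5,r4:Mul1,r5:8
c5: CDB Add1=7; issue ADD r5<-Add1 | r0:7,r1:3,r2:10,r3:5,r4:Mul1,r5:Add1
c6: issue SUB r4<-Add2 | r0:7,r1:3,r2:10,r3:5,r4:Add2,r5:Add1
c7: CDB Add1=18; issue SUB r2<-Add1 | r0:7,r1:3,r2:Add1,r3:5,r4:Add2,r5:18
c8: CDB Mul1=15; issue MUL r0<-Mul1 | r0:Mul1,r1:3,r2:Add1,r3:5,r4:Add2,r5:18
c9: CDB Add2=15; issue SUB r2<-Add2 | r0:Mul1,r1:3,r2:Add2,r3:5,r4:15,r5:18
c10: - | r0:Mul1,r1:3,r2:Add2,r3:5,r4:15,r5:18
c11: CDB Add1=5 | r0:Mul1,r1:3,r2:Add2,r3:5,r4:15,r5:18
c12: CDB Add2=3 | r0:Mul1,r1:3,r2:3,r3:5,r4:15,r5:18
c13: - | r0:Mul1,r1:3,r2:3,r3:5,r4:15,r5:18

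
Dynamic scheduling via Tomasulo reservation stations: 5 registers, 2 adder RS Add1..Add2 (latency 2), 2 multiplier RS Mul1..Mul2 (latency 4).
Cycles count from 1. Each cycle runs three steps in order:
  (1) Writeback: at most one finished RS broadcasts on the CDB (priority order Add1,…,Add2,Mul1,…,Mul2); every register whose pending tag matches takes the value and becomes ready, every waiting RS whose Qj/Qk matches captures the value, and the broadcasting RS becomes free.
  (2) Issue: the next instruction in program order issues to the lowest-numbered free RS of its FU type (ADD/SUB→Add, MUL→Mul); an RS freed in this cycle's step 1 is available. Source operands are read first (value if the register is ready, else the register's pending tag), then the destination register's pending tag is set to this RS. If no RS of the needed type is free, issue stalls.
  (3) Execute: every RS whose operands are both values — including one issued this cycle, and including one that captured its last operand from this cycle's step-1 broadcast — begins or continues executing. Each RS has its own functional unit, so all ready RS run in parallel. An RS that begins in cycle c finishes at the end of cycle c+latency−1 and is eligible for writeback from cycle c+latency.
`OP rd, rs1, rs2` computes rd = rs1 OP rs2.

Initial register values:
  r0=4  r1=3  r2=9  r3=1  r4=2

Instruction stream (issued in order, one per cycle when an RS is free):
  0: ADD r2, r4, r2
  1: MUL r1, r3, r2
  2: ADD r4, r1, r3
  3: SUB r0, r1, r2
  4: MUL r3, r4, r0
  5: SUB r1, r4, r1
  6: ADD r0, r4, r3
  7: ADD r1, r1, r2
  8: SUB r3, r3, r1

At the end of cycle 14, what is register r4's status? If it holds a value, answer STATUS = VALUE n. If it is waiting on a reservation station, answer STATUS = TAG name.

STATUS = VALUE 12

cycle 1: issue ADD r2<-Add1 // r0:4,r1:3,r2:Add1,r3:1,r4:2
cycle 2: issue MUL r1<-Mul1 // r0:4,r1:Mul1,r2:Add1,r3:1,r4:2
cycle 3: CDB Add1=11; issue ADD r4<-Add1 // r0:4,r1:Mul1,r2:11,r3:1,r4:Add1
cycle 4: issue SUB r0<-Add2 // r0:Add2,r1:Mul1,r2:11,r3:1,r4:Add1
cycle 5: issue MUL r3<-Mul2 // r0:Add2,r1:Mul1,r2:11,r3:Mul2,r4:Add1
cycle 6: stall // r0:Add2,r1:Mul1,r2:11,r3:Mul2,r4:Add1
cycle 7: CDB Mul1=11; stall // r0:Add2,r1:11,r2:11,r3:Mul2,r4:Add1
cycle 8: stall // r0:Add2,r1:11,r2:11,r3:Mul2,r4:Add1
cycle 9: CDB Add1=12; issue SUB r1<-Add1 // r0:Add2,r1:Add1,r2:11,r3:Mul2,r4:12
cycle 10: CDB Add2=0; issue ADD r0<-Add2 // r0:Add2,r1:Add1,r2:11,r3:Mul2,r4:12
cycle 11: CDB Add1=1; issue ADD r1<-Add1 // r0:Add2,r1:Add1,r2:11,r3:Mul2,r4:12
cycle 12: stall // r0:Add2,r1:Add1,r2:11,r3:Mul2,r4:12
cycle 13: CDB Add1=12; issue SUB r3<-Add1 // r0:Add2,r1:12,r2:11,r3:Add1,r4:12
cycle 14: CDB Mul2=0 // r0:Add2,r1:12,r2:11,r3:Add1,r4:12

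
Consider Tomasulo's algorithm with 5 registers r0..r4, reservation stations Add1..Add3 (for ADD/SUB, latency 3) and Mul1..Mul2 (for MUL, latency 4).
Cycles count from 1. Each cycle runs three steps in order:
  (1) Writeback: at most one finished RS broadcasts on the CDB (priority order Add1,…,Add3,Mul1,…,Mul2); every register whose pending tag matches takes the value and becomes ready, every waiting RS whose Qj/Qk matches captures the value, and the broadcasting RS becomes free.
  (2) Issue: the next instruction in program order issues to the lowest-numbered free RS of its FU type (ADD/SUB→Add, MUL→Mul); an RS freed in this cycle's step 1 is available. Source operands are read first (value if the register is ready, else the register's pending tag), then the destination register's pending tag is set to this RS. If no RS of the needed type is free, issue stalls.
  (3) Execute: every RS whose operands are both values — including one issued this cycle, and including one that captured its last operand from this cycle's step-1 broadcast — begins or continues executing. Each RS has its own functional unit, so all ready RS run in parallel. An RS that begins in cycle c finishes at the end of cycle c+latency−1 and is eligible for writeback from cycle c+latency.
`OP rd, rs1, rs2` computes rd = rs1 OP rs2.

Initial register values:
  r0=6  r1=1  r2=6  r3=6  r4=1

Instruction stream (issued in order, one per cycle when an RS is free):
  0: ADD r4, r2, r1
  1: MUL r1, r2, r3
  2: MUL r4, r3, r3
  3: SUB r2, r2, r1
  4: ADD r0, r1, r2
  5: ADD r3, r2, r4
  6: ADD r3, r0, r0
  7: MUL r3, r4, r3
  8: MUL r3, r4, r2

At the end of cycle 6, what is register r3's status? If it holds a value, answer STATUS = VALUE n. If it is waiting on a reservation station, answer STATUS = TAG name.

STATUS = TAG Add3

cycle 1: issue ADD r4<-Add1 // r0:6,r1:1,r2:6,r3:6,r4:Add1
cycle 2: issue MUL r1<-Mul1 // r0:6,r1:Mul1,r2:6,r3:6,r4:Add1
cycle 3: issue MUL r4<-Mul2 // r0:6,r1:Mul1,r2:6,r3:6,r4:Mul2
cycle 4: CDB Add1=7; issue SUB r2<-Add1 // r0:6,r1:Mul1,r2:Add1,r3:6,r4:Mul2
cycle 5: issue ADD r0<-Add2 // r0:Add2,r1:Mul1,r2:Add1,r3:6,r4:Mul2
cycle 6: CDB Mul1=36; issue ADD r3<-Add3 // r0:Add2,r1:36,r2:Add1,r3:Add3,r4:Mul2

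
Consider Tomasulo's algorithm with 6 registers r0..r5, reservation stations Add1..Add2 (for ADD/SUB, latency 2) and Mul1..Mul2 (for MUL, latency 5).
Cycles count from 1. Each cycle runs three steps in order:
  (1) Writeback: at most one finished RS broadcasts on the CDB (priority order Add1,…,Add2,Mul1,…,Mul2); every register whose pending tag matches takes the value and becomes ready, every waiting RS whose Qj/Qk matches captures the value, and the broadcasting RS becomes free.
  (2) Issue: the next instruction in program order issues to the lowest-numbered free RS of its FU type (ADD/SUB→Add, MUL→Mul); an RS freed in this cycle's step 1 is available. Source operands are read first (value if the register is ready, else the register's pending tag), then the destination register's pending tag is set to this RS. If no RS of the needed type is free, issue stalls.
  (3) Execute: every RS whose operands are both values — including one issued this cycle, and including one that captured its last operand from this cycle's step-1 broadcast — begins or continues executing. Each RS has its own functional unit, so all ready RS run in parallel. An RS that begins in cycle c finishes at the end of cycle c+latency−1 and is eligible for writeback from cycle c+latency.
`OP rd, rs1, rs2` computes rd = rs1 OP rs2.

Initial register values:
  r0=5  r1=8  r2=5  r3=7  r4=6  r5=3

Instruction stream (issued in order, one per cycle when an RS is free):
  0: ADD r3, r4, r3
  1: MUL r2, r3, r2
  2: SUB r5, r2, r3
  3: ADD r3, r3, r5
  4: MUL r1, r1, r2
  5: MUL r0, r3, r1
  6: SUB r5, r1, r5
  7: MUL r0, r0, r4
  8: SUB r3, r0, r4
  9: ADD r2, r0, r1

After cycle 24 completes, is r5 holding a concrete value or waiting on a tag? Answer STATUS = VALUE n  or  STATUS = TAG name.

STATUS = VALUE 468

cycle 1: issue ADD r3<-Add1 // r0:5,r1:8,r2:5,r3:Add1,r4:6,r5:3
cycle 2: issue MUL r2<-Mul1 // r0:5,r1:8,r2:Mul1,r3:Add1,r4:6,r5:3
cycle 3: CDB Add1=13; issue SUB r5<-Add1 // r0:5,r1:8,r2:Mul1,r3:13,r4:6,r5:Add1
cycle 4: issue ADD r3<-Add2 // r0:5,r1:8,r2:Mul1,r3:Add2,r4:6,r5:Add1
cycle 5: issue MUL r1<-Mul2 // r0:5,r1:Mul2,r2:Mul1,r3:Add2,r4:6,r5:Add1
cycle 6: stall // r0:5,r1:Mul2,r2:Mul1,r3:Add2,r4:6,r5:Add1
cycle 7: stall // r0:5,r1:Mul2,r2:Mul1,r3:Add2,r4:6,r5:Add1
cycle 8: CDB Mul1=65; issue MUL r0<-Mul1 // r0:Mul1,r1:Mul2,r2:65,r3:Add2,r4:6,r5:Add1
cycle 9: stall // r0:Mul1,r1:Mul2,r2:65,r3:Add2,r4:6,r5:Add1
cycle 10: CDB Add1=52; issue SUB r5<-Add1 // r0:Mul1,r1:Mul2,r2:65,r3:Add2,r4:6,r5:Add1
cycle 11: stall // r0:Mul1,r1:Mul2,r2:65,r3:Add2,r4:6,r5:Add1
cycle 12: CDB Add2=65; stall // r0:Mul1,r1:Mul2,r2:65,r3:65,r4:6,r5:Add1
cycle 13: CDB Mul2=520; issue MUL r0<-Mul2 // r0:Mul2,r1:520,r2:65,r3:65,r4:6,r5:Add1
cycle 14: issue SUB r3<-Add2 // r0:Mul2,r1:520,r2:65,r3:Add2,r4:6,r5:Add1
cycle 15: CDB Add1=468; issue ADD r2<-Add1 // r0:Mul2,r1:520,r2:Add1,r3:Add2,r4:6,r5:468
cycle 16: - // r0:Mul2,r1:520,r2:Add1,r3:Add2,r4:6,r5:468
cycle 17: - // r0:Mul2,r1:520,r2:Add1,r3:Add2,r4:6,r5:468
cycle 18: CDB Mul1=33800 // r0:Mul2,r1:520,r2:Add1,r3:Add2,r4:6,r5:468
cycle 19: - // r0:Mul2,r1:520,r2:Add1,r3:Add2,r4:6,r5:468
cycle 20: - // r0:Mul2,r1:520,r2:Add1,r3:Add2,r4:6,r5:468
cycle 21: - // r0:Mul2,r1:520,r2:Add1,r3:Add2,r4:6,r5:468
cycle 22: - // r0:Mul2,r1:520,r2:Add1,r3:Add2,r4:6,r5:468
cycle 23: CDB Mul2=202800 // r0:202800,r1:520,r2:Add1,r3:Add2,r4:6,r5:468
cycle 24: - // r0:202800,r1:520,r2:Add1,r3:Add2,r4:6,r5:468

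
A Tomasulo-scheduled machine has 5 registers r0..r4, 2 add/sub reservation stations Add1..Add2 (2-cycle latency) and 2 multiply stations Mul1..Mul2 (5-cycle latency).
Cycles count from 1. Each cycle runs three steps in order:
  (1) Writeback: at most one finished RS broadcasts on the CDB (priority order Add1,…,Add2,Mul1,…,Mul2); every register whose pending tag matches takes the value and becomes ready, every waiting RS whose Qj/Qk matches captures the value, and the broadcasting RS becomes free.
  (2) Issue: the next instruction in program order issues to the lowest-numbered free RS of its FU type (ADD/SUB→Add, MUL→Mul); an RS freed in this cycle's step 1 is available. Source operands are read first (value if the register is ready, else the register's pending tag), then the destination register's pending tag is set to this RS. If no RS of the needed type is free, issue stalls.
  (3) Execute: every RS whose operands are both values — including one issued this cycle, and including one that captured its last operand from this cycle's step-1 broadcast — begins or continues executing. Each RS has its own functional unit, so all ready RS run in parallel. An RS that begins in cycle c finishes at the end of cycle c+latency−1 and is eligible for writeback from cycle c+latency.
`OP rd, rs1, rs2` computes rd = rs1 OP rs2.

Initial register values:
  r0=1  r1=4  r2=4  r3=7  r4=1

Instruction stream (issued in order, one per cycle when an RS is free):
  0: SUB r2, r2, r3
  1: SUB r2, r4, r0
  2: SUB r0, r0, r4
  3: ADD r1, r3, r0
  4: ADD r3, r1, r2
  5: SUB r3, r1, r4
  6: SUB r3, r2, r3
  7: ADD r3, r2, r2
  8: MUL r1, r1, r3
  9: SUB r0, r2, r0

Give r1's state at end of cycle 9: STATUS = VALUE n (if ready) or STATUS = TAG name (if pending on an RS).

STATUS = VALUE 7

c1: issue SUB r2<-Add1 | r0:1,r1:4,r2:Add1,r3:7,r4:1
c2: issue SUB r2<-Add2 | r0:1,r1:4,r2:Add2,r3:7,r4:1
c3: CDB Add1=-3; issue SUB r0<-Add1 | r0:Add1,r1:4,r2:Add2,r3:7,r4:1
c4: CDB Add2=0; issue ADD r1<-Add2 | r0:Add1,r1:Add2,r2:0,r3:7,r4:1
c5: CDB Add1=0; issue ADD r3<-Add1 | r0:0,r1:Add2,r2:0,r3:Add1,r4:1
c6: stall | r0:0,r1:Add2,r2:0,r3:Add1,r4:1
c7: CDB Add2=7; issue SUB r3<-Add2 | r0:0,r1:7,r2:0,r3:Add2,r4:1
c8: stall | r0:0,r1:7,r2:0,r3:Add2,r4:1
c9: CDB Add1=7; issue SUB r3<-Add1 | r0:0,r1:7,r2:0,r3:Add1,r4:1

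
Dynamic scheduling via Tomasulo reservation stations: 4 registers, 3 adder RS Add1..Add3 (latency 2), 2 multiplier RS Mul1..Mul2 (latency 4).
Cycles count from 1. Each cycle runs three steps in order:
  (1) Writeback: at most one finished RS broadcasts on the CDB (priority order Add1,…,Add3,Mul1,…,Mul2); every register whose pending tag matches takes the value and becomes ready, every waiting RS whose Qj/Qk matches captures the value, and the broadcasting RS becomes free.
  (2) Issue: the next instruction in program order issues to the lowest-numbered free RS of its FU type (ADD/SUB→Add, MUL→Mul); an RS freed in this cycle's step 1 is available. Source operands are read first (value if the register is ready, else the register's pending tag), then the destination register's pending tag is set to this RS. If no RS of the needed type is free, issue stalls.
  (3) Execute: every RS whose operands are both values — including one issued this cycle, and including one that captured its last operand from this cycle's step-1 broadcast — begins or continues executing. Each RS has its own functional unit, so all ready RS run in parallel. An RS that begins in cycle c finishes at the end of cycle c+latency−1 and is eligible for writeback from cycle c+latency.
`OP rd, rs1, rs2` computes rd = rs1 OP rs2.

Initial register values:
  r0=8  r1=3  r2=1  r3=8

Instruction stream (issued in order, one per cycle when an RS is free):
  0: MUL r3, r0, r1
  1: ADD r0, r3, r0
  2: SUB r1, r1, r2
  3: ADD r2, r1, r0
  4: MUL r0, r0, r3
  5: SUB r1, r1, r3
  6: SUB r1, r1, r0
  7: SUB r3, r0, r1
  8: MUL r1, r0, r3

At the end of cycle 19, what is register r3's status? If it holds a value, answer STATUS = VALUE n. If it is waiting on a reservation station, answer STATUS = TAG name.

c1: issue MUL r3<-Mul1 | r0:8,r1:3,r2:1,r3:Mul1
c2: issue ADD r0<-Add1 | r0:Add1,r1:3,r2:1,r3:Mul1
c3: issue SUB r1<-Add2 | r0:Add1,r1:Add2,r2:1,r3:Mul1
c4: issue ADD r2<-Add3 | r0:Add1,r1:Add2,r2:Add3,r3:Mul1
c5: CDB Add2=2; issue MUL r0<-Mul2 | r0:Mul2,r1:2,r2:Add3,r3:Mul1
c6: CDB Mul1=24; issue SUB r1<-Add2 | r0:Mul2,r1:Add2,r2:Add3,r3:24
c7: stall | r0:Mul2,r1:Add2,r2:Add3,r3:24
c8: CDB Add1=32; issue SUB r1<-Add1 | r0:Mul2,r1:Add1,r2:Add3,r3:24
c9: CDB Add2=-22; issue SUB r3<-Add2 | r0:Mul2,r1:Add1,r2:Add3,r3:Add2
c10: CDB Add3=34; issue MUL r1<-Mul1 | r0:Mul2,r1:Mul1,r2:34,r3:Add2
c11: - | r0:Mul2,r1:Mul1,r2:34,r3:Add2
c12: CDB Mul2=768 | r0:768,r1:Mul1,r2:34,r3:Add2
c13: - | r0:768,r1:Mul1,r2:34,r3:Add2
c14: CDB Add1=-790 | r0:768,r1:Mul1,r2:34,r3:Add2
c15: - | r0:768,r1:Mul1,r2:34,r3:Add2
c16: CDB Add2=1558 | r0:768,r1:Mul1,r2:34,r3:1558
c17: - | r0:768,r1:Mul1,r2:34,r3:1558
c18: - | r0:768,r1:Mul1,r2:34,r3:1558
c19: - | r0:768,r1:Mul1,r2:34,r3:1558

STATUS = VALUE 1558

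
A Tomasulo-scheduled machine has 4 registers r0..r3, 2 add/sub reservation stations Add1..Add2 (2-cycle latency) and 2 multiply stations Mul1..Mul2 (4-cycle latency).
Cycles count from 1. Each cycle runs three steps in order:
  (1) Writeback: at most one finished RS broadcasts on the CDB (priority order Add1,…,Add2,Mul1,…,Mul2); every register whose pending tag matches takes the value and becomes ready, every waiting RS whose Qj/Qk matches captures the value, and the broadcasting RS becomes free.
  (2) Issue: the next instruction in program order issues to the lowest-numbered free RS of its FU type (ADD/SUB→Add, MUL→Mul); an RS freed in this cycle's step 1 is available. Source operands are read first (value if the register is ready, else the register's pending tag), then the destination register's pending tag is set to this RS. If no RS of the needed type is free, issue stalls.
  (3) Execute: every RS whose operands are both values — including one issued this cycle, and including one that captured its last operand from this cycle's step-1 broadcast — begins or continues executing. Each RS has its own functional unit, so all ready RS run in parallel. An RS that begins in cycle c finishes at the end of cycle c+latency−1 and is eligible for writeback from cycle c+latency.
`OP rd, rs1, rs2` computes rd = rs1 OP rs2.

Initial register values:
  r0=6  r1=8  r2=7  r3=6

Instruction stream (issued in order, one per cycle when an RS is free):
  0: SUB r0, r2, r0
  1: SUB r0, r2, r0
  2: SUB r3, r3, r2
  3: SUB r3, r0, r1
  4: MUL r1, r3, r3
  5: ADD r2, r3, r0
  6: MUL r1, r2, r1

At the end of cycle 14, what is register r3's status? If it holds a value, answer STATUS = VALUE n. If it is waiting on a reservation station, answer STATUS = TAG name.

  c1: issue SUB r0<-Add1  regs: r0:Add1,r1:8,r2:7,r3:6
  c2: issue SUB r0<-Add2  regs: r0:Add2,r1:8,r2:7,r3:6
  c3: CDB Add1=1; issue SUB r3<-Add1  regs: r0:Add2,r1:8,r2:7,r3:Add1
  c4: stall  regs: r0:Add2,r1:8,r2:7,r3:Add1
  c5: CDB Add1=-1; issue SUB r3<-Add1  regs: r0:Add2,r1:8,r2:7,r3:Add1
  c6: CDB Add2=6; issue MUL r1<-Mul1  regs: r0:6,r1:Mul1,r2:7,r3:Add1
  c7: issue ADD r2<-Add2  regs: r0:6,r1:Mul1,r2:Add2,r3:Add1
  c8: CDB Add1=-2; issue MUL r1<-Mul2  regs: r0:6,r1:Mul2,r2:Add2,r3:-2
  c9: -  regs: r0:6,r1:Mul2,r2:Add2,r3:-2
  c10: CDB Add2=4  regs: r0:6,r1:Mul2,r2:4,r3:-2
  c11: -  regs: r0:6,r1:Mul2,r2:4,r3:-2
  c12: CDB Mul1=4  regs: r0:6,r1:Mul2,r2:4,r3:-2
  c13: -  regs: r0:6,r1:Mul2,r2:4,r3:-2
  c14: -  regs: r0:6,r1:Mul2,r2:4,r3:-2

STATUS = VALUE -2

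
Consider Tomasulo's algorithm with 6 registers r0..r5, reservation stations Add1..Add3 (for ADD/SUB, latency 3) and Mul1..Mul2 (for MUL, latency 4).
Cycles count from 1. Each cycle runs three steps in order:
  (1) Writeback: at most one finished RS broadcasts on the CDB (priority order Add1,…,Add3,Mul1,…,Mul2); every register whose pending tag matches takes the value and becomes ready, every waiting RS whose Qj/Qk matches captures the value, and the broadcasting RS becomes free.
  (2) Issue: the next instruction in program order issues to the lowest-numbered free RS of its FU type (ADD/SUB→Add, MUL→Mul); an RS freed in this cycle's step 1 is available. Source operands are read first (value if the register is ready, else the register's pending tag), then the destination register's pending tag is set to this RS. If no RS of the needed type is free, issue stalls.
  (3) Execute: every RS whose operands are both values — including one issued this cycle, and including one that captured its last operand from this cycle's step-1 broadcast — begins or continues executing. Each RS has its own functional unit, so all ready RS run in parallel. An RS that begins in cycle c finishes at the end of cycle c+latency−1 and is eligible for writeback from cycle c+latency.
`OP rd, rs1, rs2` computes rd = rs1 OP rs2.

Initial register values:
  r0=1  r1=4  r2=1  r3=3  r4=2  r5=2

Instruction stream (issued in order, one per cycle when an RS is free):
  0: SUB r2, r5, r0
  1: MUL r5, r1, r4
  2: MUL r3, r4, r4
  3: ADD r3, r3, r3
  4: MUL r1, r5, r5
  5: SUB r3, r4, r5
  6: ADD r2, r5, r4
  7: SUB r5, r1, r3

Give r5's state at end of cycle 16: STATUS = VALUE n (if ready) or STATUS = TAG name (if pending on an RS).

cycle 1: issue SUB r2<-Add1 // r0:1,r1:4,r2:Add1,r3:3,r4:2,r5:2
cycle 2: issue MUL r5<-Mul1 // r0:1,r1:4,r2:Add1,r3:3,r4:2,r5:Mul1
cycle 3: issue MUL r3<-Mul2 // r0:1,r1:4,r2:Add1,r3:Mul2,r4:2,r5:Mul1
cycle 4: CDB Add1=1; issue ADD r3<-Add1 // r0:1,r1:4,r2:1,r3:Add1,r4:2,r5:Mul1
cycle 5: stall // r0:1,r1:4,r2:1,r3:Add1,r4:2,r5:Mul1
cycle 6: CDB Mul1=8; issue MUL r1<-Mul1 // r0:1,r1:Mul1,r2:1,r3:Add1,r4:2,r5:8
cycle 7: CDB Mul2=4; issue SUB r3<-Add2 // r0:1,r1:Mul1,r2:1,r3:Add2,r4:2,r5:8
cycle 8: issue ADD r2<-Add3 // r0:1,r1:Mul1,r2:Add3,r3:Add2,r4:2,r5:8
cycle 9: stall // r0:1,r1:Mul1,r2:Add3,r3:Add2,r4:2,r5:8
cycle 10: CDB Add1=8; issue SUB r5<-Add1 // r0:1,r1:Mul1,r2:Add3,r3:Add2,r4:2,r5:Add1
cycle 11: CDB Add2=-6 // r0:1,r1:Mul1,r2:Add3,r3:-6,r4:2,r5:Add1
cycle 12: CDB Add3=10 // r0:1,r1:Mul1,r2:10,r3:-6,r4:2,r5:Add1
cycle 13: CDB Mul1=64 // r0:1,r1:64,r2:10,r3:-6,r4:2,r5:Add1
cycle 14: - // r0:1,r1:64,r2:10,r3:-6,r4:2,r5:Add1
cycle 15: - // r0:1,r1:64,r2:10,r3:-6,r4:2,r5:Add1
cycle 16: CDB Add1=70 // r0:1,r1:64,r2:10,r3:-6,r4:2,r5:70

STATUS = VALUE 70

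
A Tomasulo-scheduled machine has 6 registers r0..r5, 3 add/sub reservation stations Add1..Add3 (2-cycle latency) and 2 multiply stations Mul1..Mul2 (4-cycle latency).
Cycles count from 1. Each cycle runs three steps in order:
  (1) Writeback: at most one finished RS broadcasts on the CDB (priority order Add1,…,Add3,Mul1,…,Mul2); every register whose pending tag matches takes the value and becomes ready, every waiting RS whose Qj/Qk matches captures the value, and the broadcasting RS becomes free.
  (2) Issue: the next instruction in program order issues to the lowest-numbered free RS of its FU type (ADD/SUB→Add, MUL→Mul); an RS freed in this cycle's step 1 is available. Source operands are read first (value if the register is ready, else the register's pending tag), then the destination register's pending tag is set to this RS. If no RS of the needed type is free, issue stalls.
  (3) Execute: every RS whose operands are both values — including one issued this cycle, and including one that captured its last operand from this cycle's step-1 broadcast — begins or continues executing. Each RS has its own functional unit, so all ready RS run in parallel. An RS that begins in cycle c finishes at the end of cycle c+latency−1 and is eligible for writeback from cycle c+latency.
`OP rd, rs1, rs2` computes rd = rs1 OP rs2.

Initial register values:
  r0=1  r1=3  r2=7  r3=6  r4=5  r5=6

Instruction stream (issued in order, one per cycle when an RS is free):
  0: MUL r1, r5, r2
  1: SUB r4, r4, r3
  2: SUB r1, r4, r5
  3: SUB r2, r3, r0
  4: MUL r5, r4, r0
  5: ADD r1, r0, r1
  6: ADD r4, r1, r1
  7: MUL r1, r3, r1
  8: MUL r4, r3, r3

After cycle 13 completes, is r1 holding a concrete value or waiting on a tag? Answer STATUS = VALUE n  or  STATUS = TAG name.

  c1: issue MUL r1<-Mul1  regs: r0:1,r1:Mul1,r2:7,r3:6,r4:5,r5:6
  c2: issue SUB r4<-Add1  regs: r0:1,r1:Mul1,r2:7,r3:6,r4:Add1,r5:6
  c3: issue SUB r1<-Add2  regs: r0:1,r1:Add2,r2:7,r3:6,r4:Add1,r5:6
  c4: CDB Add1=-1; issue SUB r2<-Add1  regs: r0:1,r1:Add2,r2:Add1,r3:6,r4:-1,r5:6
  c5: CDB Mul1=42; issue MUL r5<-Mul1  regs: r0:1,r1:Add2,r2:Add1,r3:6,r4:-1,r5:Mul1
  c6: CDB Add1=5; issue ADD r1<-Add1  regs: r0:1,r1:Add1,r2:5,r3:6,r4:-1,r5:Mul1
  c7: CDB Add2=-7; issue ADD r4<-Add2  regs: r0:1,r1:Add1,r2:5,r3:6,r4:Add2,r5:Mul1
  c8: issue MUL r1<-Mul2  regs: r0:1,r1:Mul2,r2:5,r3:6,r4:Add2,r5:Mul1
  c9: CDB Add1=-6; stall  regs: r0:1,r1:Mul2,r2:5,r3:6,r4:Add2,r5:Mul1
  c10: CDB Mul1=-1; issue MUL r4<-Mul1  regs: r0:1,r1:Mul2,r2:5,r3:6,r4:Mul1,r5:-1
  c11: CDB Add2=-12  regs: r0:1,r1:Mul2,r2:5,r3:6,r4:Mul1,r5:-1
  c12: -  regs: r0:1,r1:Mul2,r2:5,r3:6,r4:Mul1,r5:-1
  c13: CDB Mul2=-36  regs: r0:1,r1:-36,r2:5,r3:6,r4:Mul1,r5:-1

STATUS = VALUE -36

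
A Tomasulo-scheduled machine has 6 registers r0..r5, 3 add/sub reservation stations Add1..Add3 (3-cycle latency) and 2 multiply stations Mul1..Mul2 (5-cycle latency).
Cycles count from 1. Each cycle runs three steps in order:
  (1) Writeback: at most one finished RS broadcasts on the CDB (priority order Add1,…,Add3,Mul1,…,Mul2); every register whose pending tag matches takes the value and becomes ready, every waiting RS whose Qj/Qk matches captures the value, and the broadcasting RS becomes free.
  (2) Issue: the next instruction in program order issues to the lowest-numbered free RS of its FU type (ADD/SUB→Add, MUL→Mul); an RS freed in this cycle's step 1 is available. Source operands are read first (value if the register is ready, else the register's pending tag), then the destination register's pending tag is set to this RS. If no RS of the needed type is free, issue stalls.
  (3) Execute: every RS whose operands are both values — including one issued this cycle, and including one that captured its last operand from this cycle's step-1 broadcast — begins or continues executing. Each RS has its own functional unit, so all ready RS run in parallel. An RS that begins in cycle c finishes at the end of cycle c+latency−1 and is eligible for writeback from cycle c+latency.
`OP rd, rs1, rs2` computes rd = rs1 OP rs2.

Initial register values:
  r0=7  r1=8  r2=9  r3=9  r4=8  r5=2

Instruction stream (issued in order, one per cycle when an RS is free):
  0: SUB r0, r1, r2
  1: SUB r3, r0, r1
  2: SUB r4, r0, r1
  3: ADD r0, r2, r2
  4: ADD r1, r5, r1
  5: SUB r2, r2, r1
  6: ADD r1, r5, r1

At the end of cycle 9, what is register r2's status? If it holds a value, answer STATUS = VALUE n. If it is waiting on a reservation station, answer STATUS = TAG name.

cycle 1: issue SUB r0<-Add1 // r0:Add1,r1:8,r2:9,r3:9,r4:8,r5:2
cycle 2: issue SUB r3<-Add2 // r0:Add1,r1:8,r2:9,r3:Add2,r4:8,r5:2
cycle 3: issue SUB r4<-Add3 // r0:Add1,r1:8,r2:9,r3:Add2,r4:Add3,r5:2
cycle 4: CDB Add1=-1; issue ADD r0<-Add1 // r0:Add1,r1:8,r2:9,r3:Add2,r4:Add3,r5:2
cycle 5: stall // r0:Add1,r1:8,r2:9,r3:Add2,r4:Add3,r5:2
cycle 6: stall // r0:Add1,r1:8,r2:9,r3:Add2,r4:Add3,r5:2
cycle 7: CDB Add1=18; issue ADD r1<-Add1 // r0:18,r1:Add1,r2:9,r3:Add2,r4:Add3,r5:2
cycle 8: CDB Add2=-9; issue SUB r2<-Add2 // r0:18,r1:Add1,r2:Add2,r3:-9,r4:Add3,r5:2
cycle 9: CDB Add3=-9; issue ADD r1<-Add3 // r0:18,r1:Add3,r2:Add2,r3:-9,r4:-9,r5:2

STATUS = TAG Add2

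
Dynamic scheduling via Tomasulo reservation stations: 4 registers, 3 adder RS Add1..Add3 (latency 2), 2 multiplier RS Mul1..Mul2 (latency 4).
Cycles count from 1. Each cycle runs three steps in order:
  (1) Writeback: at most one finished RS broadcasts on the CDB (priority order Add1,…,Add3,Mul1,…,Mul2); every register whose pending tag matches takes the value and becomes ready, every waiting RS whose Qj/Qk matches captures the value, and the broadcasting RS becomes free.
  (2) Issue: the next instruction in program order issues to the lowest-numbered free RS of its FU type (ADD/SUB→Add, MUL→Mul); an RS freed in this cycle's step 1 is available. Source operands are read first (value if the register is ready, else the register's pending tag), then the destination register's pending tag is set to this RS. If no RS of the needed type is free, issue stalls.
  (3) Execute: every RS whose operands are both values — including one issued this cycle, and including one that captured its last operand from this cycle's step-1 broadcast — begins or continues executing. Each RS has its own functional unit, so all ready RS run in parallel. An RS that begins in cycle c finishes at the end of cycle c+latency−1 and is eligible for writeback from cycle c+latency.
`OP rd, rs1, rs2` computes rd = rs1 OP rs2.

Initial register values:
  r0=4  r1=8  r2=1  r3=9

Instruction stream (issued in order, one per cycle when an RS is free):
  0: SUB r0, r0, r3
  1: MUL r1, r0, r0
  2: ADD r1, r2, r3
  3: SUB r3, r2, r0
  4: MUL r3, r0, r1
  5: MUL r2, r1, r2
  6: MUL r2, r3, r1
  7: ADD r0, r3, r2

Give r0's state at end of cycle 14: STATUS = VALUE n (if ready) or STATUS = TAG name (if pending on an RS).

c1: issue SUB r0<-Add1 | r0:Add1,r1:8,r2:1,r3:9
c2: issue MUL r1<-Mul1 | r0:Add1,r1:Mul1,r2:1,r3:9
c3: CDB Add1=-5; issue ADD r1<-Add1 | r0:-5,r1:Add1,r2:1,r3:9
c4: issue SUB r3<-Add2 | r0:-5,r1:Add1,r2:1,r3:Add2
c5: CDB Add1=10; issue MUL r3<-Mul2 | r0:-5,r1:10,r2:1,r3:Mul2
c6: CDB Add2=6; stall | r0:-5,r1:10,r2:1,r3:Mul2
c7: CDB Mul1=25; issue MUL r2<-Mul1 | r0:-5,r1:10,r2:Mul1,r3:Mul2
c8: stall | r0:-5,r1:10,r2:Mul1,r3:Mul2
c9: CDB Mul2=-50; issue MUL r2<-Mul2 | r0:-5,r1:10,r2:Mul2,r3:-50
c10: issue ADD r0<-Add1 | r0:Add1,r1:10,r2:Mul2,r3:-50
c11: CDB Mul1=10 | r0:Add1,r1:10,r2:Mul2,r3:-50
c12: - | r0:Add1,r1:10,r2:Mul2,r3:-50
c13: CDB Mul2=-500 | r0:Add1,r1:10,r2:-500,r3:-50
c14: - | r0:Add1,r1:10,r2:-500,r3:-50

STATUS = TAG Add1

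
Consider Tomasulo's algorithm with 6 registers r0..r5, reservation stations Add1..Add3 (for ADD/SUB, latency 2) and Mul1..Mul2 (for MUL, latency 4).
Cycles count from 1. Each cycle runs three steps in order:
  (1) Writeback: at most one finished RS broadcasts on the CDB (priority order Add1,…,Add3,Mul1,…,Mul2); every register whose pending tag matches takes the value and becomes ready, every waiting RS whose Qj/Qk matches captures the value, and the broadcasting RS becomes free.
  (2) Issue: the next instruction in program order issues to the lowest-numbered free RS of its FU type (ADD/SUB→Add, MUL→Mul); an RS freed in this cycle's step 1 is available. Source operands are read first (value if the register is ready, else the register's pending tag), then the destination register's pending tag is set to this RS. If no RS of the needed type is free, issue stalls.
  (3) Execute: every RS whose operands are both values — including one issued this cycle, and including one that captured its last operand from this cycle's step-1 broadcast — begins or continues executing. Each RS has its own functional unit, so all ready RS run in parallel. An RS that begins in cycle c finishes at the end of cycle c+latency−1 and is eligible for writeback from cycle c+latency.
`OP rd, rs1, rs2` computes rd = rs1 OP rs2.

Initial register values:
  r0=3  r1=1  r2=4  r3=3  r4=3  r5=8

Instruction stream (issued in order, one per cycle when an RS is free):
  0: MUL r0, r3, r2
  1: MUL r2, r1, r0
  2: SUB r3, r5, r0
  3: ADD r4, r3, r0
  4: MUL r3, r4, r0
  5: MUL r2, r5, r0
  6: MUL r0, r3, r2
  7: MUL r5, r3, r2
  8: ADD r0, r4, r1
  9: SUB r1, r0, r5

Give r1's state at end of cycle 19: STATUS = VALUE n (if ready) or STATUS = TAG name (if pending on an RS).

STATUS = TAG Add2

cycle 1: issue MUL r0<-Mul1 // r0:Mul1,r1:1,r2:4,r3:3,r4:3,r5:8
cycle 2: issue MUL r2<-Mul2 // r0:Mul1,r1:1,r2:Mul2,r3:3,r4:3,r5:8
cycle 3: issue SUB r3<-Add1 // r0:Mul1,r1:1,r2:Mul2,r3:Add1,r4:3,r5:8
cycle 4: issue ADD r4<-Add2 // r0:Mul1,r1:1,r2:Mul2,r3:Add1,r4:Add2,r5:8
cycle 5: CDB Mul1=12; issue MUL r3<-Mul1 // r0:12,r1:1,r2:Mul2,r3:Mul1,r4:Add2,r5:8
cycle 6: stall // r0:12,r1:1,r2:Mul2,r3:Mul1,r4:Add2,r5:8
cycle 7: CDB Add1=-4; stall // r0:12,r1:1,r2:Mul2,r3:Mul1,r4:Add2,r5:8
cycle 8: stall // r0:12,r1:1,r2:Mul2,r3:Mul1,r4:Add2,r5:8
cycle 9: CDB Add2=8; stall // r0:12,r1:1,r2:Mul2,r3:Mul1,r4:8,r5:8
cycle 10: CDB Mul2=12; issue MUL r2<-Mul2 // r0:12,r1:1,r2:Mul2,r3:Mul1,r4:8,r5:8
cycle 11: stall // r0:12,r1:1,r2:Mul2,r3:Mul1,r4:8,r5:8
cycle 12: stall // r0:12,r1:1,r2:Mul2,r3:Mul1,r4:8,r5:8
cycle 13: CDB Mul1=96; issue MUL r0<-Mul1 // r0:Mul1,r1:1,r2:Mul2,r3:96,r4:8,r5:8
cycle 14: CDB Mul2=96; issue MUL r5<-Mul2 // r0:Mul1,r1:1,r2:96,r3:96,r4:8,r5:Mul2
cycle 15: issue ADD r0<-Add1 // r0:Add1,r1:1,r2:96,r3:96,r4:8,r5:Mul2
cycle 16: issue SUB r1<-Add2 // r0:Add1,r1:Add2,r2:96,r3:96,r4:8,r5:Mul2
cycle 17: CDB Add1=9 // r0:9,r1:Add2,r2:96,r3:96,r4:8,r5:Mul2
cycle 18: CDB Mul1=9216 // r0:9,r1:Add2,r2:96,r3:96,r4:8,r5:Mul2
cycle 19: CDB Mul2=9216 // r0:9,r1:Add2,r2:96,r3:96,r4:8,r5:9216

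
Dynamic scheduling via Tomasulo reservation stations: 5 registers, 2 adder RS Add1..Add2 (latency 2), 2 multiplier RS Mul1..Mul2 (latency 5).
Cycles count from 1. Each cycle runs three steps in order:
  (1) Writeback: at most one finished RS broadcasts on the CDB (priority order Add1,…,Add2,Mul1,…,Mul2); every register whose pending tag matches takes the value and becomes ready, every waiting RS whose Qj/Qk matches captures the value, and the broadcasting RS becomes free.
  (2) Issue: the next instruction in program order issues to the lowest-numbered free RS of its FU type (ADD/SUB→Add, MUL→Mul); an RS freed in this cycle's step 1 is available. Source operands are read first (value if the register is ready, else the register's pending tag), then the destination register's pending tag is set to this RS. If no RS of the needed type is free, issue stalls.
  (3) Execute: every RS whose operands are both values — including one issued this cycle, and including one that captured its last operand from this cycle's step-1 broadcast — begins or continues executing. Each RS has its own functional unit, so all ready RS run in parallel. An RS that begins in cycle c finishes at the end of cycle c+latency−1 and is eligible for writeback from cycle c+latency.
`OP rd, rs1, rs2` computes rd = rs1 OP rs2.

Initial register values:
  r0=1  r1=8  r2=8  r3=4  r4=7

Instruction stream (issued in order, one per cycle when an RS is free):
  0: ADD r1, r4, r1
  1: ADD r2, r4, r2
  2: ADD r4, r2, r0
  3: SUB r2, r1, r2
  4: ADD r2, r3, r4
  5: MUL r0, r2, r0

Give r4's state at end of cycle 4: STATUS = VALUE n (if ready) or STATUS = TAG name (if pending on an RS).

c1: issue ADD r1<-Add1 | r0:1,r1:Add1,r2:8,r3:4,r4:7
c2: issue ADD r2<-Add2 | r0:1,r1:Add1,r2:Add2,r3:4,r4:7
c3: CDB Add1=15; issue ADD r4<-Add1 | r0:1,r1:15,r2:Add2,r3:4,r4:Add1
c4: CDB Add2=15; issue SUB r2<-Add2 | r0:1,r1:15,r2:Add2,r3:4,r4:Add1

STATUS = TAG Add1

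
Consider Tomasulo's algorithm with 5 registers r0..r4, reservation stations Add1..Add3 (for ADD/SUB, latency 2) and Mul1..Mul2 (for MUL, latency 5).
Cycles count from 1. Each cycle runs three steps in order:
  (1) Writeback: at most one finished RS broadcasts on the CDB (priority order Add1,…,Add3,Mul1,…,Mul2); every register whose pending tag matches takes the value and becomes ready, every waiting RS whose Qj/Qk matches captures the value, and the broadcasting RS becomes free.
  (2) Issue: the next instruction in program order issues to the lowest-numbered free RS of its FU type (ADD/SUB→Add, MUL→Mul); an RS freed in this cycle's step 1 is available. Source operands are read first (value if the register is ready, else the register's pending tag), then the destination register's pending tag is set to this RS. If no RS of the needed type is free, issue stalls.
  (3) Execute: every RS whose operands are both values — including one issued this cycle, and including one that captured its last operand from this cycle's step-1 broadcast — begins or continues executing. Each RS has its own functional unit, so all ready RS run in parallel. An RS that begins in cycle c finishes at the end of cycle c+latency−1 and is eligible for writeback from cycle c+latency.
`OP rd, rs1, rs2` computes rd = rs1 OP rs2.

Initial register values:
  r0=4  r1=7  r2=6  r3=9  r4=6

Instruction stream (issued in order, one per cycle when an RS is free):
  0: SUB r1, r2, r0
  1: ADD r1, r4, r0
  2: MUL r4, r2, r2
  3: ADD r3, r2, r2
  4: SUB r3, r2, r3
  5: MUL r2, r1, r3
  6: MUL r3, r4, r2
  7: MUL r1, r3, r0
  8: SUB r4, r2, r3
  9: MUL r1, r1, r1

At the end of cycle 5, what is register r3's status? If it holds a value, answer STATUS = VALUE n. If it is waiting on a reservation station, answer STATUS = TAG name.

STATUS = TAG Add2

c1: issue SUB r1<-Add1 | r0:4,r1:Add1,r2:6,r3:9,r4:6
c2: issue ADD r1<-Add2 | r0:4,r1:Add2,r2:6,r3:9,r4:6
c3: CDB Add1=2; issue MUL r4<-Mul1 | r0:4,r1:Add2,r2:6,r3:9,r4:Mul1
c4: CDB Add2=10; issue ADD r3<-Add1 | r0:4,r1:10,r2:6,r3:Add1,r4:Mul1
c5: issue SUB r3<-Add2 | r0:4,r1:10,r2:6,r3:Add2,r4:Mul1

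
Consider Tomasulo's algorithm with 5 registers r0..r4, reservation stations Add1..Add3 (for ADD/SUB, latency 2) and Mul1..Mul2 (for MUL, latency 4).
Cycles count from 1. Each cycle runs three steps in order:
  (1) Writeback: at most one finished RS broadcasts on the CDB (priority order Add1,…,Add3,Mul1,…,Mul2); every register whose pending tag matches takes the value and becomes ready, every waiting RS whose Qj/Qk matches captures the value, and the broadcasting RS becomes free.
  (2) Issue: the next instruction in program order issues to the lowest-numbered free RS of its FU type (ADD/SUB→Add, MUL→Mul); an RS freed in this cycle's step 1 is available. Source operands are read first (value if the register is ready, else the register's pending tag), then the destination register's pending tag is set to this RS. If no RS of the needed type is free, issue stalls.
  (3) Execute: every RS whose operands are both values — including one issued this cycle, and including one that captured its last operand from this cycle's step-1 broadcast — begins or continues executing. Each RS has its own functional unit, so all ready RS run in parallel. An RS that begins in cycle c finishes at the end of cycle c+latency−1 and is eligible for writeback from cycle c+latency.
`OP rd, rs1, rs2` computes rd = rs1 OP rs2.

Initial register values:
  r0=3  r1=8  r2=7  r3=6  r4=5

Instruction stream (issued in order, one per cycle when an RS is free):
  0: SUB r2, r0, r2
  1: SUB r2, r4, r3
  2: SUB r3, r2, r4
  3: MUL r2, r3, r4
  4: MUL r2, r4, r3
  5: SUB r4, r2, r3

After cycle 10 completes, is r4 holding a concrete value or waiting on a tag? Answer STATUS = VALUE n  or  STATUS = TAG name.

cycle 1: issue SUB r2<-Add1 // r0:3,r1:8,r2:Add1,r3:6,r4:5
cycle 2: issue SUB r2<-Add2 // r0:3,r1:8,r2:Add2,r3:6,r4:5
cycle 3: CDB Add1=-4; issue SUB r3<-Add1 // r0:3,r1:8,r2:Add2,r3:Add1,r4:5
cycle 4: CDB Add2=-1; issue MUL r2<-Mul1 // r0:3,r1:8,r2:Mul1,r3:Add1,r4:5
cycle 5: issue MUL r2<-Mul2 // r0:3,r1:8,r2:Mul2,r3:Add1,r4:5
cycle 6: CDB Add1=-6; issue SUB r4<-Add1 // r0:3,r1:8,r2:Mul2,r3:-6,r4:Add1
cycle 7: - // r0:3,r1:8,r2:Mul2,r3:-6,r4:Add1
cycle 8: - // r0:3,r1:8,r2:Mul2,r3:-6,r4:Add1
cycle 9: - // r0:3,r1:8,r2:Mul2,r3:-6,r4:Add1
cycle 10: CDB Mul1=-30 // r0:3,r1:8,r2:Mul2,r3:-6,r4:Add1

STATUS = TAG Add1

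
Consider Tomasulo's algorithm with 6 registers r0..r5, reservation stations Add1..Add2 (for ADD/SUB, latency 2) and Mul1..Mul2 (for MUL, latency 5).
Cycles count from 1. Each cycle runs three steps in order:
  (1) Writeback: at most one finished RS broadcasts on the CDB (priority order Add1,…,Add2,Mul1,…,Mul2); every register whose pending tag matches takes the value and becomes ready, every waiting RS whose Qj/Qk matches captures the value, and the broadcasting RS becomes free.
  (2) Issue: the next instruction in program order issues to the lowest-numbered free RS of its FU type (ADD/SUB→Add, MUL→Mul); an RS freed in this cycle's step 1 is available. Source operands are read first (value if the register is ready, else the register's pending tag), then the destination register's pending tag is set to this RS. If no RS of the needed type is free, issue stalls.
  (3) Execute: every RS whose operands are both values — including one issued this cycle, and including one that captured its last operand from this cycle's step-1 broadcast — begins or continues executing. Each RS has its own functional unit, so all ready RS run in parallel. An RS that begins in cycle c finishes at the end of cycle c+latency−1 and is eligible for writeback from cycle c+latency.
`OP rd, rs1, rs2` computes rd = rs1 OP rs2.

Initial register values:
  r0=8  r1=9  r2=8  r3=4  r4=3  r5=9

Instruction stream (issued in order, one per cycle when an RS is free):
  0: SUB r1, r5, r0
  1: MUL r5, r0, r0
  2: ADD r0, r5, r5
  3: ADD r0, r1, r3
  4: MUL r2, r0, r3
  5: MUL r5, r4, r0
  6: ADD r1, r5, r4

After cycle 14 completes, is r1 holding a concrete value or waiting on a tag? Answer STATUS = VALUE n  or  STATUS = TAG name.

  c1: issue SUB r1<-Add1  regs: r0:8,r1:Add1,r2:8,r3:4,r4:3,r5:9
  c2: issue MUL r5<-Mul1  regs: r0:8,r1:Add1,r2:8,r3:4,r4:3,r5:Mul1
  c3: CDB Add1=1; issue ADD r0<-Add1  regs: r0:Add1,r1:1,r2:8,r3:4,r4:3,r5:Mul1
  c4: issue ADD r0<-Add2  regs: r0:Add2,r1:1,r2:8,r3:4,r4:3,r5:Mul1
  c5: issue MUL r2<-Mul2  regs: r0:Add2,r1:1,r2:Mul2,r3:4,r4:3,r5:Mul1
  c6: CDB Add2=5; stall  regs: r0:5,r1:1,r2:Mul2,r3:4,r4:3,r5:Mul1
  c7: CDB Mul1=64; issue MUL r5<-Mul1  regs: r0:5,r1:1,r2:Mul2,r3:4,r4:3,r5:Mul1
  c8: issue ADD r1<-Add2  regs: r0:5,r1:Add2,r2:Mul2,r3:4,r4:3,r5:Mul1
  c9: CDB Add1=128  regs: r0:5,r1:Add2,r2:Mul2,r3:4,r4:3,r5:Mul1
  c10: -  regs: r0:5,r1:Add2,r2:Mul2,r3:4,r4:3,r5:Mul1
  c11: CDB Mul2=20  regs: r0:5,r1:Add2,r2:20,r3:4,r4:3,r5:Mul1
  c12: CDB Mul1=15  regs: r0:5,r1:Add2,r2:20,r3:4,r4:3,r5:15
  c13: -  regs: r0:5,r1:Add2,r2:20,r3:4,r4:3,r5:15
  c14: CDB Add2=18  regs: r0:5,r1:18,r2:20,r3:4,r4:3,r5:15

STATUS = VALUE 18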